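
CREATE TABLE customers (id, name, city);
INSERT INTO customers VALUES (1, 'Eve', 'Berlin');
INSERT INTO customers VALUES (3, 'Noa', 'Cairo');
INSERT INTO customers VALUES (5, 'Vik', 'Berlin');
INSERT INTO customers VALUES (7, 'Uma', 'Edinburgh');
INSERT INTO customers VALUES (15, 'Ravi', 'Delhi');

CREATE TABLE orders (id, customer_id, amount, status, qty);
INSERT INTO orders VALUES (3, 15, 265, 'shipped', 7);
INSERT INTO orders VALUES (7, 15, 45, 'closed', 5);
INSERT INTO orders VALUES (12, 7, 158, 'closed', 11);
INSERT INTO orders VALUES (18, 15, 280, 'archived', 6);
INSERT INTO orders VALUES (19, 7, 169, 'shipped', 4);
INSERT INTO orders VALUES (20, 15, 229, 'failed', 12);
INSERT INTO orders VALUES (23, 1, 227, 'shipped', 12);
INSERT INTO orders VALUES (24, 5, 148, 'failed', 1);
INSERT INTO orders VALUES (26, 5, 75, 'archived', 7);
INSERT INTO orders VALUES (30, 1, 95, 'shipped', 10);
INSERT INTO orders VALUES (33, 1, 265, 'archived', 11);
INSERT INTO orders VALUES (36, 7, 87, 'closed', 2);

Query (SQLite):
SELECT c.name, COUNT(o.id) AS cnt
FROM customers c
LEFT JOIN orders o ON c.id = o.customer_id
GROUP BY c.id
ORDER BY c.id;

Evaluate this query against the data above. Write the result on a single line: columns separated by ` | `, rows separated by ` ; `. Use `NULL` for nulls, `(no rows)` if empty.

Eve | 3 ; Noa | 0 ; Vik | 2 ; Uma | 3 ; Ravi | 4

LEFT JOIN keeps every customers row; unmatched ones get NULL for orders columns.
Group by customers.id and compute COUNT(o.id). COUNT(col) of an all-NULL group is 0.
  1: ids {23, 30, 33} → COUNT(o.id)=3
  3: ids {—} → COUNT(o.id)=0
  5: ids {24, 26} → COUNT(o.id)=2
  7: ids {12, 19, 36} → COUNT(o.id)=3
  15: ids {3, 7, 18, 20} → COUNT(o.id)=4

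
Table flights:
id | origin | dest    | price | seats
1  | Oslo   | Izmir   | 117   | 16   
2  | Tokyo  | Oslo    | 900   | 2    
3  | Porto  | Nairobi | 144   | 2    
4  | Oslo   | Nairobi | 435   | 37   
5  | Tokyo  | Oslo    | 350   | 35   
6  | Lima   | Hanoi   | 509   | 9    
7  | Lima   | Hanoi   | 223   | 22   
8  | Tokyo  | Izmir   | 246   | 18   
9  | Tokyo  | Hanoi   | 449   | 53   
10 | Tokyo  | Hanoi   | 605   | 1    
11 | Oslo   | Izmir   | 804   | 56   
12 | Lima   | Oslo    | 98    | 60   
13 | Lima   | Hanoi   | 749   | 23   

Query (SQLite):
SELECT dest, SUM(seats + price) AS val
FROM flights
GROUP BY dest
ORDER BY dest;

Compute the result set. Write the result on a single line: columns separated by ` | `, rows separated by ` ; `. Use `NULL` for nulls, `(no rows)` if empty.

Hanoi | 2643 ; Izmir | 1257 ; Nairobi | 618 ; Oslo | 1445

For each row compute seats + price.
Group by dest; take SUM of the expression per group.
  Hanoi: ids {6, 7, 9, 10, 13} → SUM(seats + price)=2643
  Izmir: ids {1, 8, 11} → SUM(seats + price)=1257
  Nairobi: ids {3, 4} → SUM(seats + price)=618
  Oslo: ids {2, 5, 12} → SUM(seats + price)=1445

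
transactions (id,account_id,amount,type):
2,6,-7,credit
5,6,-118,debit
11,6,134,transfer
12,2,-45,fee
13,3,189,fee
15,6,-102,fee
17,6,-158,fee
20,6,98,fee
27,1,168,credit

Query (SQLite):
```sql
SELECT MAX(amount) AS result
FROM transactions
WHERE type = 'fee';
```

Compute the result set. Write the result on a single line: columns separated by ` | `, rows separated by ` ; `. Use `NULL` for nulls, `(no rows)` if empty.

189

Rows where type='fee' → amount values: [-45, 189, -102, -158, 98].
MAX of non-NULL values = 189.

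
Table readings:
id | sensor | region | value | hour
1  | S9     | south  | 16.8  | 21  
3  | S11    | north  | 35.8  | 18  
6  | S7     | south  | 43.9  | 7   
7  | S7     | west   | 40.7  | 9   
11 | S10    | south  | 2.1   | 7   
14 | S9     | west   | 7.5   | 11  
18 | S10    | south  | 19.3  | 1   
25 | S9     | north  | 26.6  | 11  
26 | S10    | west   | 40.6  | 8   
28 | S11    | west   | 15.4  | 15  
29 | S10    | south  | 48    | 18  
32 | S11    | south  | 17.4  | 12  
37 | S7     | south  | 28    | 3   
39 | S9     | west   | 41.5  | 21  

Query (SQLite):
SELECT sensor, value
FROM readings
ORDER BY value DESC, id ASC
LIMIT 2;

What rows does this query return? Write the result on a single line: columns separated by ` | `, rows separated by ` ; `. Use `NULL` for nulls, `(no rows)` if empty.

S10 | 48 ; S7 | 43.9

Sort by value desc, tiebreak id asc: (48, id=29), (43.9, id=6), (41.5, id=39), (40.7, id=7), (40.6, id=26) …. Take first 2.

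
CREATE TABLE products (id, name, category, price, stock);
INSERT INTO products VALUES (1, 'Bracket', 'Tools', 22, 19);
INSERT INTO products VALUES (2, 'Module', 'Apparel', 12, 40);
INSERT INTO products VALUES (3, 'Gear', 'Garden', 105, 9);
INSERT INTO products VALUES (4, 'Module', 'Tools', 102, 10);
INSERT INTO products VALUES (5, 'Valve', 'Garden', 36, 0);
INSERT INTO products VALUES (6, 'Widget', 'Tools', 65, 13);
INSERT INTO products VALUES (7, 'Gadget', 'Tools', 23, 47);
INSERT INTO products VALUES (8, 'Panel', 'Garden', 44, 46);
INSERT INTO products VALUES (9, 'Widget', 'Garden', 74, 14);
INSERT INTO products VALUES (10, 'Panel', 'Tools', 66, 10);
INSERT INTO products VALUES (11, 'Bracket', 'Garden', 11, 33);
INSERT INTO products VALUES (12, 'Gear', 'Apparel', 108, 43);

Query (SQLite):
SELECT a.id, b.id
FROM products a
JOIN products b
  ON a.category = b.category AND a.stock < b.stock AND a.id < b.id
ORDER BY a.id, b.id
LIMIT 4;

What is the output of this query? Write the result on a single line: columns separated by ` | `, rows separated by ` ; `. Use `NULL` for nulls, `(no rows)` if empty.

1 | 7 ; 2 | 12 ; 3 | 8 ; 3 | 9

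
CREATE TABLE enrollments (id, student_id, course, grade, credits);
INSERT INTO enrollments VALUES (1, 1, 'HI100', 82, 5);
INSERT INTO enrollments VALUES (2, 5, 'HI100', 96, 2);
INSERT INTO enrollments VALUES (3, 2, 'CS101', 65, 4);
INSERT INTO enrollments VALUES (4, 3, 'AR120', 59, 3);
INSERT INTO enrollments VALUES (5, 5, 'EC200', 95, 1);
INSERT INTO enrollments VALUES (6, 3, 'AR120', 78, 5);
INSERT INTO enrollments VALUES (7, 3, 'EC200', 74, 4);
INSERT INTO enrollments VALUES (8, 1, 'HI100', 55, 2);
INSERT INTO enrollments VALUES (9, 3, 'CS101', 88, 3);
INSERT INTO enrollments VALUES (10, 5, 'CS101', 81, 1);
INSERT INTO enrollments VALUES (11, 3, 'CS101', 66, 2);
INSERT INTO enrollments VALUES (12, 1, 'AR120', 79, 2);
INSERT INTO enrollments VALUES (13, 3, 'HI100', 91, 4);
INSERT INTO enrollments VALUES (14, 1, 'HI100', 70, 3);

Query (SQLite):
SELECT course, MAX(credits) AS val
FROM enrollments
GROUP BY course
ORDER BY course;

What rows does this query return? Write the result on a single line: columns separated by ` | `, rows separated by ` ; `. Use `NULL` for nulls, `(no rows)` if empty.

Partition enrollments by course; compute MAX(credits) within each group.
  AR120: ids {4, 6, 12} → MAX(credits)=5
  CS101: ids {3, 9, 10, 11} → MAX(credits)=4
  EC200: ids {5, 7} → MAX(credits)=4
  HI100: ids {1, 2, 8, 13, 14} → MAX(credits)=5

AR120 | 5 ; CS101 | 4 ; EC200 | 4 ; HI100 | 5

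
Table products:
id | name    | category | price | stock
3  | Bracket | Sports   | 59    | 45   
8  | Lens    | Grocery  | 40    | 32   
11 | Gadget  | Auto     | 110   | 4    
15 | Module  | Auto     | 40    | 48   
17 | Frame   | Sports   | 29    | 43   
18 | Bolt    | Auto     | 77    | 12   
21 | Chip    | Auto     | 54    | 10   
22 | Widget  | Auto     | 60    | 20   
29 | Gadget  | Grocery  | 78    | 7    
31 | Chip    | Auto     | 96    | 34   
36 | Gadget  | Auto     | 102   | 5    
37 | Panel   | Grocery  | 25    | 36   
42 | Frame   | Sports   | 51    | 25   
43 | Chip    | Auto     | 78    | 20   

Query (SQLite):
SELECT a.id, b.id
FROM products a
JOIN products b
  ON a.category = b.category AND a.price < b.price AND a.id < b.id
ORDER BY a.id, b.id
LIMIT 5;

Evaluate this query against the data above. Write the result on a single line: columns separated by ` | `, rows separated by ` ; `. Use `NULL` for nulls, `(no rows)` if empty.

Pairs (a,b) with same category, a.price < b.price, a.id < b.id.
category groups: Auto:{11,15,18,21,22,31,36,43} Grocery:{8,29,37} Sports:{3,17,42}
Ordered by (a.id, b.id); first 5.

8 | 29 ; 15 | 18 ; 15 | 21 ; 15 | 22 ; 15 | 31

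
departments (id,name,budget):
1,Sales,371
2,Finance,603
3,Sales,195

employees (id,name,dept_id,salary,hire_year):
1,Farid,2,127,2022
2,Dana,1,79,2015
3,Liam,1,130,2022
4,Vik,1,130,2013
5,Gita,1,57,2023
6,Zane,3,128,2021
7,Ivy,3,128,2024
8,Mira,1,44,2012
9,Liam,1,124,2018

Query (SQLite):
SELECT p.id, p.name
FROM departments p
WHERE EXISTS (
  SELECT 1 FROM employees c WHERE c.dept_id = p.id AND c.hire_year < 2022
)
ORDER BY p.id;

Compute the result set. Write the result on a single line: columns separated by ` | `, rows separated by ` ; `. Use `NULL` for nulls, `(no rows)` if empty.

For each departments row, check whether any employees with matching dept_id has hire_year < 2022.
Keep rows where that is true.

1 | Sales ; 3 | Sales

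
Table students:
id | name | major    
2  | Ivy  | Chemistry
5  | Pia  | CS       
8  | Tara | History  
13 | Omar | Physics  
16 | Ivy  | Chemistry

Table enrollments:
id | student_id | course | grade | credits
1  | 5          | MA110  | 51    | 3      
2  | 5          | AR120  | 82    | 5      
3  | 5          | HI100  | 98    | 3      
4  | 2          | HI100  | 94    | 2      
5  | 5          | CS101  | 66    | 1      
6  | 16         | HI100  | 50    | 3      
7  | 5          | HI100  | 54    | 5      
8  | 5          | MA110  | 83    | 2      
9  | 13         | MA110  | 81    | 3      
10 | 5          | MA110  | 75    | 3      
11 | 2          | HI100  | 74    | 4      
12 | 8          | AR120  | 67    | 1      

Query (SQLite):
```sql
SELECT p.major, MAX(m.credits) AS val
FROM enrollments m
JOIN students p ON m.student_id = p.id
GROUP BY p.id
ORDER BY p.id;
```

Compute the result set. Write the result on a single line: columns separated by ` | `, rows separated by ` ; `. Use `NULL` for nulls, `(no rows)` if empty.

Join each enrollments row to its students via student_id.
Group joined rows by students.id; compute MAX(m.credits) per group.
  2: ids {4, 11} → MAX(m.credits)=4
  5: ids {1, 2, 3, 5, 7, 8, 10} → MAX(m.credits)=5
  8: ids {12} → MAX(m.credits)=1
  13: ids {9} → MAX(m.credits)=3
  16: ids {6} → MAX(m.credits)=3

Chemistry | 4 ; CS | 5 ; History | 1 ; Physics | 3 ; Chemistry | 3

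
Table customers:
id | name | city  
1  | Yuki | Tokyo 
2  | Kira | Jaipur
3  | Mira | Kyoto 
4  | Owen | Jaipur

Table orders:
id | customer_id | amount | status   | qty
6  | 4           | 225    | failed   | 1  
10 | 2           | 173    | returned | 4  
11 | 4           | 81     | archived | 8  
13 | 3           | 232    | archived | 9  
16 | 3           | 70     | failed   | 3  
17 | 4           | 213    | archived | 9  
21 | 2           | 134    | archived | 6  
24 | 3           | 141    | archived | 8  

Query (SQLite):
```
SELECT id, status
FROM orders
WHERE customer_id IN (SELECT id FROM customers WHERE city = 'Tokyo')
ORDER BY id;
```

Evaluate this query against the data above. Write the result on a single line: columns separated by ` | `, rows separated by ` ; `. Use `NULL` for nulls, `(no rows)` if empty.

(no rows)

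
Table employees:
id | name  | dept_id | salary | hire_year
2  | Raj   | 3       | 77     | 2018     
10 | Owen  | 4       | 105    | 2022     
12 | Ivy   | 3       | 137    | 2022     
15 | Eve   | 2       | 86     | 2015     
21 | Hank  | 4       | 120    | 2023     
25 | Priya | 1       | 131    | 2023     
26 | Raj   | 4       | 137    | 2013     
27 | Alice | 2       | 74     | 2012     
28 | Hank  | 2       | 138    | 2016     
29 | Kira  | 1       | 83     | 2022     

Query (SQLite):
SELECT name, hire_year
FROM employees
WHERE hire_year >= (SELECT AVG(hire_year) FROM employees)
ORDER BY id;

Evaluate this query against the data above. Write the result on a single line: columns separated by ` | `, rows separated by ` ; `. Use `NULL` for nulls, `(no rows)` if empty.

Owen | 2022 ; Ivy | 2022 ; Hank | 2023 ; Priya | 2023 ; Kira | 2022

Scalar subquery: AVG(hire_year) over all employees rows = 2018.6.
Keep rows where hire_year >= that value.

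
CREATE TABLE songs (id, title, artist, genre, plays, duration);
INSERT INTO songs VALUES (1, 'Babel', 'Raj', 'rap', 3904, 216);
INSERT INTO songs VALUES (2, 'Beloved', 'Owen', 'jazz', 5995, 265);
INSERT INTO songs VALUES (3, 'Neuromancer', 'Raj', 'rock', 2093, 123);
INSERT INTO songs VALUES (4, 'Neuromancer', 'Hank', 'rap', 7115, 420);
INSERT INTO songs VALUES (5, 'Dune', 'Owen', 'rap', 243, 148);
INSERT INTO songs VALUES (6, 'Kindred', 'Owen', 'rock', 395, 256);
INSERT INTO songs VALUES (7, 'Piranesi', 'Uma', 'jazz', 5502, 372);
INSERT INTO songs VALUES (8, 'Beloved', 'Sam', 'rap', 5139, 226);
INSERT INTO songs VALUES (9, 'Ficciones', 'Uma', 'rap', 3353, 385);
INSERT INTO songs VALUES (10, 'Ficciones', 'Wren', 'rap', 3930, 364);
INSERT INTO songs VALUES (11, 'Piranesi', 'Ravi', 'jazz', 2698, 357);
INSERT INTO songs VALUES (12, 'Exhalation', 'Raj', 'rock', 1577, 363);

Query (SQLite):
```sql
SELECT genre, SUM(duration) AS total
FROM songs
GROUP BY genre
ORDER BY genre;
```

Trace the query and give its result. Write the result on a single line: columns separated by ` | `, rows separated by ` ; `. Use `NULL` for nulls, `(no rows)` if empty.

Partition songs by genre; compute SUM(duration) within each group.
  jazz: ids {2, 7, 11} → SUM(duration)=994
  rap: ids {1, 4, 5, 8, 9, 10} → SUM(duration)=1759
  rock: ids {3, 6, 12} → SUM(duration)=742

jazz | 994 ; rap | 1759 ; rock | 742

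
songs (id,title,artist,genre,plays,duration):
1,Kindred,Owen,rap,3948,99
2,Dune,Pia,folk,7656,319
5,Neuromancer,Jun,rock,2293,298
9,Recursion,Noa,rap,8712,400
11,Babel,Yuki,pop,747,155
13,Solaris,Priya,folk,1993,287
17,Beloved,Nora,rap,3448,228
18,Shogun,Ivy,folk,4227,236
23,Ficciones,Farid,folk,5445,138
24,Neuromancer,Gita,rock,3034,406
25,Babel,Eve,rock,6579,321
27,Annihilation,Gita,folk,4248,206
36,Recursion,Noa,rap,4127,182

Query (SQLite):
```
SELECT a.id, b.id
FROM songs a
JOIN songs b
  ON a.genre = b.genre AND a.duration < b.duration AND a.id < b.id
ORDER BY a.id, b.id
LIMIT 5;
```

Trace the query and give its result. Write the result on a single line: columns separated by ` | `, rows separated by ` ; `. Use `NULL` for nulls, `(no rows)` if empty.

1 | 9 ; 1 | 17 ; 1 | 36 ; 5 | 24 ; 5 | 25

Pairs (a,b) with same genre, a.duration < b.duration, a.id < b.id.
genre groups: folk:{2,13,18,23,27} pop:{11} rap:{1,9,17,36} rock:{5,24,25}
Ordered by (a.id, b.id); first 5.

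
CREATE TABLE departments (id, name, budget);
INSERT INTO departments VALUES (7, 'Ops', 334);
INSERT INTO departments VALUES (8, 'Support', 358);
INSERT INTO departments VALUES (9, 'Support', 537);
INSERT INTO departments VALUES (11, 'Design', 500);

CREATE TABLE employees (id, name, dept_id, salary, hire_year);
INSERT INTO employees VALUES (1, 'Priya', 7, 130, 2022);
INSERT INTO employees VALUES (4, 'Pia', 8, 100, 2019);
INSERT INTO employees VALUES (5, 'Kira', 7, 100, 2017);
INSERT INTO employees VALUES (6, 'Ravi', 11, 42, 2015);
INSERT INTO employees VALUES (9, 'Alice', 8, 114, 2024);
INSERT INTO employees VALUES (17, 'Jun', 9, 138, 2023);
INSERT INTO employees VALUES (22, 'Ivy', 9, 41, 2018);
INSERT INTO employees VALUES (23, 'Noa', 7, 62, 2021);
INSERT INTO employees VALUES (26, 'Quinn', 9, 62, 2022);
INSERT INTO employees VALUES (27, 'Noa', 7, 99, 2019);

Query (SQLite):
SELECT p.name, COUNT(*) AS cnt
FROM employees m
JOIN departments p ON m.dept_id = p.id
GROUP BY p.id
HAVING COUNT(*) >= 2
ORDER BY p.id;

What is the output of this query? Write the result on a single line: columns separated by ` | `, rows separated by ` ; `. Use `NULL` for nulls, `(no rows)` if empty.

Join each employees row to its departments via dept_id.
Group joined rows by departments.id; compute COUNT(*) per group.
HAVING: keep groups with count ≥ 2.
  7: ids {1, 5, 23, 27} → COUNT(*)=4
  8: ids {4, 9} → COUNT(*)=2
  9: ids {17, 22, 26} → COUNT(*)=3
  11: ids {6} → COUNT(*)=1

Ops | 4 ; Support | 2 ; Support | 3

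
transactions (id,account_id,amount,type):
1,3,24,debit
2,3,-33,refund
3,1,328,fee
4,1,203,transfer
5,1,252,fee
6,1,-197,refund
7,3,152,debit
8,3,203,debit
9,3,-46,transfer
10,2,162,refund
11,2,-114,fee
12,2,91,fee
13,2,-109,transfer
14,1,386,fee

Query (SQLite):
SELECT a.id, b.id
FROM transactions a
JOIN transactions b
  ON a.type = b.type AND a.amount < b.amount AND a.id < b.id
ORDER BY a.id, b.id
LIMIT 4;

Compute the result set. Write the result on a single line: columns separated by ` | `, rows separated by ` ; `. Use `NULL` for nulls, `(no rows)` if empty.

Pairs (a,b) with same type, a.amount < b.amount, a.id < b.id.
type groups: debit:{1,7,8} fee:{3,5,11,12,14} refund:{2,6,10} transfer:{4,9,13}
Ordered by (a.id, b.id); first 4.

1 | 7 ; 1 | 8 ; 2 | 10 ; 3 | 14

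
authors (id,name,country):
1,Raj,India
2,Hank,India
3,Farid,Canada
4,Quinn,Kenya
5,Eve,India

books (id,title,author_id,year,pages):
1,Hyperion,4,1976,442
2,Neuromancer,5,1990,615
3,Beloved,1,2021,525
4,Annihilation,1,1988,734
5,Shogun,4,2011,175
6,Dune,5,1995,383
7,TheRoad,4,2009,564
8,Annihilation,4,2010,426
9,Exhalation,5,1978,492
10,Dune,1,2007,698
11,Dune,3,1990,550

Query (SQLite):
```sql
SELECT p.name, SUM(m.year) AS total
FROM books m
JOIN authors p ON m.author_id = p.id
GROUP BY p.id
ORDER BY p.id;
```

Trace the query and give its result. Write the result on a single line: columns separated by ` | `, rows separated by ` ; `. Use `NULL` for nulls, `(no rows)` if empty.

Join each books row to its authors via author_id.
Group joined rows by authors.id; compute SUM(m.year) per group.
  1: ids {3, 4, 10} → SUM(m.year)=6016
  3: ids {11} → SUM(m.year)=1990
  4: ids {1, 5, 7, 8} → SUM(m.year)=8006
  5: ids {2, 6, 9} → SUM(m.year)=5963

Raj | 6016 ; Farid | 1990 ; Quinn | 8006 ; Eve | 5963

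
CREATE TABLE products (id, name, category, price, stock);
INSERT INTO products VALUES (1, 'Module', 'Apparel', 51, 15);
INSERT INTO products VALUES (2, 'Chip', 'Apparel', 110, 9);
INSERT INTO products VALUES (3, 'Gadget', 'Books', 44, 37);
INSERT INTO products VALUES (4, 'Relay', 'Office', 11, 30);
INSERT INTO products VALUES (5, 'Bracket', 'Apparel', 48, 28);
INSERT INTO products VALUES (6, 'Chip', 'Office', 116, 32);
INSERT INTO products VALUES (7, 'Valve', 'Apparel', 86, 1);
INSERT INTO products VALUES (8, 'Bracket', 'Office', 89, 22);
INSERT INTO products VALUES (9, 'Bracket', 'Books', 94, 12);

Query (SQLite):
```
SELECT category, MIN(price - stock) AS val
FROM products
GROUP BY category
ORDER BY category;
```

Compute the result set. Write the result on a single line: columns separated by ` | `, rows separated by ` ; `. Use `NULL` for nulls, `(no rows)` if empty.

For each row compute price - stock.
Group by category; take MIN of the expression per group.
  Apparel: ids {1, 2, 5, 7} → MIN(price - stock)=20
  Books: ids {3, 9} → MIN(price - stock)=7
  Office: ids {4, 6, 8} → MIN(price - stock)=-19

Apparel | 20 ; Books | 7 ; Office | -19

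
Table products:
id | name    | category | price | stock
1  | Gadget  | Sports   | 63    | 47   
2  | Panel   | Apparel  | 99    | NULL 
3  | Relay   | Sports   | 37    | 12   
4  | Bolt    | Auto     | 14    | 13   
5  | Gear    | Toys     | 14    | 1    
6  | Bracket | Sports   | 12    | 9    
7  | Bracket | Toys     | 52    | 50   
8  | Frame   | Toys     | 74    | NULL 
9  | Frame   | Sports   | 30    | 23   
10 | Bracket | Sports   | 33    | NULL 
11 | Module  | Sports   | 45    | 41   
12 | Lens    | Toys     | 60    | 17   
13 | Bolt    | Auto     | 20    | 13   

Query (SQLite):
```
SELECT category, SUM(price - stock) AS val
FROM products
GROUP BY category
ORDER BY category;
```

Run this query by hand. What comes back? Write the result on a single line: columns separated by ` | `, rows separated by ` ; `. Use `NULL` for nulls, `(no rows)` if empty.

Apparel | NULL ; Auto | 8 ; Sports | 55 ; Toys | 58

For each row compute price - stock.
Group by category; take SUM of the expression per group.
  Apparel: ids {2} → SUM(price - stock)=NULL
  Auto: ids {4, 13} → SUM(price - stock)=8
  Sports: ids {1, 3, 6, 9, 10, 11} → SUM(price - stock)=55
  Toys: ids {5, 7, 8, 12} → SUM(price - stock)=58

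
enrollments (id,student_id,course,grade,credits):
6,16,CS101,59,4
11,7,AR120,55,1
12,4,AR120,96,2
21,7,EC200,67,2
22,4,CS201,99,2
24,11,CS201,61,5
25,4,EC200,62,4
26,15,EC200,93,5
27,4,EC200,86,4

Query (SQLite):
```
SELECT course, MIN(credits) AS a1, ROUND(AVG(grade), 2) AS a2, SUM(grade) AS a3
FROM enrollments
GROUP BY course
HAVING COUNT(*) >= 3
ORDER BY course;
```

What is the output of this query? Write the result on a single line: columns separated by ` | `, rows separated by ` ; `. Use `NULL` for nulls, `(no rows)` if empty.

Group enrollments by course.
Per group compute: MIN(credits), ROUND(AVG(grade), 2), SUM(grade).
HAVING: drop groups with fewer than 3 rows.
  AR120: ids {11, 12} → MIN(credits)=1, ROUND(AVG(grade), 2)=75.5, SUM(grade)=151
  CS101: ids {6} → MIN(credits)=4, ROUND(AVG(grade), 2)=59, SUM(grade)=59
  CS201: ids {22, 24} → MIN(credits)=2, ROUND(AVG(grade), 2)=80, SUM(grade)=160
  EC200: ids {21, 25, 26, 27} → MIN(credits)=2, ROUND(AVG(grade), 2)=77, SUM(grade)=308

EC200 | 2 | 77 | 308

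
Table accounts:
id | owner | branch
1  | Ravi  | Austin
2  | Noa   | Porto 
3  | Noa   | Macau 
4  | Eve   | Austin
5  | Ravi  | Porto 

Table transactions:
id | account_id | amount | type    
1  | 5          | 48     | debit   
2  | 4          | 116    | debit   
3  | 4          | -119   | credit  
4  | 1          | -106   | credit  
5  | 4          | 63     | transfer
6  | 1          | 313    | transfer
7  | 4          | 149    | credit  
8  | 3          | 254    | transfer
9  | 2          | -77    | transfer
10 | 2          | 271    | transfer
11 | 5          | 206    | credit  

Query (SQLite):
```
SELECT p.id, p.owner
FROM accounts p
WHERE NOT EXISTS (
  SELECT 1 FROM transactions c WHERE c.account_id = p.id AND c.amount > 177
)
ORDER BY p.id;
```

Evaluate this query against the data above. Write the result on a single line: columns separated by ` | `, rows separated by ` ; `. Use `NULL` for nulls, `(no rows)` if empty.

For each accounts row, check whether any transactions with matching account_id has amount > 177.
Keep rows where that is false.

4 | Eve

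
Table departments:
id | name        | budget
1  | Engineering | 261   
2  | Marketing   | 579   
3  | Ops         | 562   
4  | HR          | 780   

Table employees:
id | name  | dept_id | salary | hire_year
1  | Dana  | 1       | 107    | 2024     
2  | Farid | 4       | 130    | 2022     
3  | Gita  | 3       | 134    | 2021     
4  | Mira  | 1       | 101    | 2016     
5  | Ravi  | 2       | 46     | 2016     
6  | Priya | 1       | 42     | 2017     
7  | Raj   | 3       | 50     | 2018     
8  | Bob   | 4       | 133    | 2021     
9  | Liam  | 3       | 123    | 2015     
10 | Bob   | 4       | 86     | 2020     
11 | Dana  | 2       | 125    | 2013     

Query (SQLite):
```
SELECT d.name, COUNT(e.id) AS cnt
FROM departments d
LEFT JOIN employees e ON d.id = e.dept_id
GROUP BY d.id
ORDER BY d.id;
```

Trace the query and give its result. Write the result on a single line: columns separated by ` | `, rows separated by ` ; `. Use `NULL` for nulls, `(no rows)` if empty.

Engineering | 3 ; Marketing | 2 ; Ops | 3 ; HR | 3

LEFT JOIN keeps every departments row; unmatched ones get NULL for employees columns.
Group by departments.id and compute COUNT(e.id). COUNT(col) of an all-NULL group is 0.
  1: ids {1, 4, 6} → COUNT(e.id)=3
  2: ids {5, 11} → COUNT(e.id)=2
  3: ids {3, 7, 9} → COUNT(e.id)=3
  4: ids {2, 8, 10} → COUNT(e.id)=3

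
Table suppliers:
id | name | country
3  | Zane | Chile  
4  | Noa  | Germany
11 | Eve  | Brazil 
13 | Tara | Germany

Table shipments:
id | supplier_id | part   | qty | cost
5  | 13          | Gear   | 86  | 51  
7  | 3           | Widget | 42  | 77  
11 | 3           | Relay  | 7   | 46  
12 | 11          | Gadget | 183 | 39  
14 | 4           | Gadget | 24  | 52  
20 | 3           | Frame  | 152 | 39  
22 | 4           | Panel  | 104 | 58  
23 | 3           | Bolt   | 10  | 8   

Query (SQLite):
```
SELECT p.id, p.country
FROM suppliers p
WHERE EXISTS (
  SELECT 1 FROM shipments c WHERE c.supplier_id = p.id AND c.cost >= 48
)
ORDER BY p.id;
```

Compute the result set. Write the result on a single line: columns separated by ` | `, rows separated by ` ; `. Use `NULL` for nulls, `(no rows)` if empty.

3 | Chile ; 4 | Germany ; 13 | Germany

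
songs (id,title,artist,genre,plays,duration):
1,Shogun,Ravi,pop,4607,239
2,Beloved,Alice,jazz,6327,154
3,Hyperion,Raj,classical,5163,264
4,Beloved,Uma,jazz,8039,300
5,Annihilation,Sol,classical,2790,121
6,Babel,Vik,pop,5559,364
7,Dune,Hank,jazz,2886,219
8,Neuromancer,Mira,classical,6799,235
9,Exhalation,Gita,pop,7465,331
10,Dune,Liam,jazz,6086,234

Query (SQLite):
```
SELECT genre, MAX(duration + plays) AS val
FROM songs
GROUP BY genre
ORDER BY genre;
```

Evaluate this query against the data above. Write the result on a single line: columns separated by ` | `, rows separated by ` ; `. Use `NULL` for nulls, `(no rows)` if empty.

classical | 7034 ; jazz | 8339 ; pop | 7796

For each row compute duration + plays.
Group by genre; take MAX of the expression per group.
  classical: ids {3, 5, 8} → MAX(duration + plays)=7034
  jazz: ids {2, 4, 7, 10} → MAX(duration + plays)=8339
  pop: ids {1, 6, 9} → MAX(duration + plays)=7796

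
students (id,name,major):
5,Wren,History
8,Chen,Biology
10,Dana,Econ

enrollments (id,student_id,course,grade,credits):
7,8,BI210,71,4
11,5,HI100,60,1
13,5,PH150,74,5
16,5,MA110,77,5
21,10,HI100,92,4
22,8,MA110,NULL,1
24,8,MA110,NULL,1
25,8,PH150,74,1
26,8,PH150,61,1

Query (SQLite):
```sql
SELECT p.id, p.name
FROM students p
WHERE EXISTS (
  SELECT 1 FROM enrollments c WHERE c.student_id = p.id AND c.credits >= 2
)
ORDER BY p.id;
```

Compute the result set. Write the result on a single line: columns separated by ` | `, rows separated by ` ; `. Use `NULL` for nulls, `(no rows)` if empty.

For each students row, check whether any enrollments with matching student_id has credits >= 2.
Keep rows where that is true.

5 | Wren ; 8 | Chen ; 10 | Dana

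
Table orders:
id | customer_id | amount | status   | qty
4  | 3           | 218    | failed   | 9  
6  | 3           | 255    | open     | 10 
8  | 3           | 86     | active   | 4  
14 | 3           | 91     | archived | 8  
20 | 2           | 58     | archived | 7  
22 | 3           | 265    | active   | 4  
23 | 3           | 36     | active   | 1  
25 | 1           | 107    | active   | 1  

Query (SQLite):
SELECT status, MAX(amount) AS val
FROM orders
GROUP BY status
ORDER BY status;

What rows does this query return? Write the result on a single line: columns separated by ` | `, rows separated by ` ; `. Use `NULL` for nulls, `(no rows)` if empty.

active | 265 ; archived | 91 ; failed | 218 ; open | 255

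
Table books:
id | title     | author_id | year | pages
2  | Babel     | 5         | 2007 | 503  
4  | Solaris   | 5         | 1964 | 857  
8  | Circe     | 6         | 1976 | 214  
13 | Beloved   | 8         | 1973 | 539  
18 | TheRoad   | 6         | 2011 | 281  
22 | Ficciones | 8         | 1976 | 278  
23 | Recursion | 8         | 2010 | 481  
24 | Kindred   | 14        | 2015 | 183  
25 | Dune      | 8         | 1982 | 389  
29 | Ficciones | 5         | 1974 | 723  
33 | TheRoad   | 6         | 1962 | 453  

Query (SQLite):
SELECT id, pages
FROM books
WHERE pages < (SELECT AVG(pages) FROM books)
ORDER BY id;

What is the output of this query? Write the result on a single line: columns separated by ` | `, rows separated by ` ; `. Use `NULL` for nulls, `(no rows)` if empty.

8 | 214 ; 18 | 281 ; 22 | 278 ; 24 | 183 ; 25 | 389

Scalar subquery: AVG(pages) over all books rows = 445.545455 (≈; comparison uses full precision).
Keep rows where pages < that value.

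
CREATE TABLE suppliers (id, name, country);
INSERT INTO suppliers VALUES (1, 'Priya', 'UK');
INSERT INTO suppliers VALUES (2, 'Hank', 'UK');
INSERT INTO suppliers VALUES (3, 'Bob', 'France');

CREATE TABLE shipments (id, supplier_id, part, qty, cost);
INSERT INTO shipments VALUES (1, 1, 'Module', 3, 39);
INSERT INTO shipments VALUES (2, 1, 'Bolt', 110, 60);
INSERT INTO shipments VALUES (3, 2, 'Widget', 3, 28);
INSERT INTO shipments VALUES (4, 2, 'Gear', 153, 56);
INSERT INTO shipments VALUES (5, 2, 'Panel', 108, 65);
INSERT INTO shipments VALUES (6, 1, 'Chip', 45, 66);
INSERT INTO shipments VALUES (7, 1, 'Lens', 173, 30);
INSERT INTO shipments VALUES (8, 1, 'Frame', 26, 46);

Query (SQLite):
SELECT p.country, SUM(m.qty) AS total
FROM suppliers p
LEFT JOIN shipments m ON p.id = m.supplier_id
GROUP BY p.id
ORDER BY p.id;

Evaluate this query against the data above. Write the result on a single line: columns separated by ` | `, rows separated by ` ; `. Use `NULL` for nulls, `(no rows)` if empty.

LEFT JOIN keeps every suppliers row; unmatched ones get NULL for shipments columns.
Group by suppliers.id and compute SUM(m.qty). SUM over an all-NULL group is NULL.
  1: ids {1, 2, 6, 7, 8} → SUM(m.qty)=357
  2: ids {3, 4, 5} → SUM(m.qty)=264
  3: ids {—} → SUM(m.qty)=NULL

UK | 357 ; UK | 264 ; France | NULL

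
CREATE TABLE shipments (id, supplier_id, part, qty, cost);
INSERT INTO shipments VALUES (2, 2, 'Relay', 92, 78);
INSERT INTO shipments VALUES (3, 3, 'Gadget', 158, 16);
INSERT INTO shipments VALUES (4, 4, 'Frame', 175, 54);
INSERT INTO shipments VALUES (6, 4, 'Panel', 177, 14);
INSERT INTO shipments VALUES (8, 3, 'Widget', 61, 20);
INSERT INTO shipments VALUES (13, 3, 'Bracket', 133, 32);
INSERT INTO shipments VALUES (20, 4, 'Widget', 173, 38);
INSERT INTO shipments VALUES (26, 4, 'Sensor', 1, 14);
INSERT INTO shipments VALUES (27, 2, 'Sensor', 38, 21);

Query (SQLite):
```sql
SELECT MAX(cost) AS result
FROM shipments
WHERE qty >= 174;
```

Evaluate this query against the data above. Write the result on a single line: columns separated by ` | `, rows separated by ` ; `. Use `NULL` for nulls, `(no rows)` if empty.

54

Rows where qty >= 174 → cost values: [54, 14].
MAX of non-NULL values = 54.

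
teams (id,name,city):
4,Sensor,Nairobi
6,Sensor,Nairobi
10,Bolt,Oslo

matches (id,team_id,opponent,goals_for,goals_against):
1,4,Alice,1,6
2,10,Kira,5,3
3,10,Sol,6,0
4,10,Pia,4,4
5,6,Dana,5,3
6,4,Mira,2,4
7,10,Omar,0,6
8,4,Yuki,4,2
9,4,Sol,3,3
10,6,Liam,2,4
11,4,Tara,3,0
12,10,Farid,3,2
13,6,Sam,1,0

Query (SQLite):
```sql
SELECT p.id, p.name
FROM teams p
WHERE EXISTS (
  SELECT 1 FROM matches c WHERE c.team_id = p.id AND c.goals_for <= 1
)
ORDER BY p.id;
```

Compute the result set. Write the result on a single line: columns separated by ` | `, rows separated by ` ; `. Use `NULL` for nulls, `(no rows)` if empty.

For each teams row, check whether any matches with matching team_id has goals_for <= 1.
Keep rows where that is true.

4 | Sensor ; 6 | Sensor ; 10 | Bolt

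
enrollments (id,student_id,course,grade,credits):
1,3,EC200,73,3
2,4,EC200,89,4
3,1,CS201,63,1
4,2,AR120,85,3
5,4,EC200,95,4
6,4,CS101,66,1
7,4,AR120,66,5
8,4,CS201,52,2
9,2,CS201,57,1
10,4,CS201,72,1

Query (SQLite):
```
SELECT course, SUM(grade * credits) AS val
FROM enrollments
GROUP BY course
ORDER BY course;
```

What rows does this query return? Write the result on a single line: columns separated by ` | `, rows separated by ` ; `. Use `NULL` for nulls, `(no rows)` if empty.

AR120 | 585 ; CS101 | 66 ; CS201 | 296 ; EC200 | 955

For each row compute grade * credits.
Group by course; take SUM of the expression per group.
  AR120: ids {4, 7} → SUM(grade * credits)=585
  CS101: ids {6} → SUM(grade * credits)=66
  CS201: ids {3, 8, 9, 10} → SUM(grade * credits)=296
  EC200: ids {1, 2, 5} → SUM(grade * credits)=955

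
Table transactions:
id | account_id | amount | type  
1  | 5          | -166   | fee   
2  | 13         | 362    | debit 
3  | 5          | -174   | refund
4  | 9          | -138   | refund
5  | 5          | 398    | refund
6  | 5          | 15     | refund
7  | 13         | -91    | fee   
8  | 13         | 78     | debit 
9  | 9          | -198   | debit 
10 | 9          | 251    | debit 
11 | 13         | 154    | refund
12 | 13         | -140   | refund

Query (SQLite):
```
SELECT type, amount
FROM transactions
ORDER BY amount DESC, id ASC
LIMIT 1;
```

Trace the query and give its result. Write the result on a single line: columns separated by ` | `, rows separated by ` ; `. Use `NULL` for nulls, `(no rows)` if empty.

Sort by amount desc, tiebreak id asc: (398, id=5), (362, id=2), (251, id=10), (154, id=11) …. Take first 1.

refund | 398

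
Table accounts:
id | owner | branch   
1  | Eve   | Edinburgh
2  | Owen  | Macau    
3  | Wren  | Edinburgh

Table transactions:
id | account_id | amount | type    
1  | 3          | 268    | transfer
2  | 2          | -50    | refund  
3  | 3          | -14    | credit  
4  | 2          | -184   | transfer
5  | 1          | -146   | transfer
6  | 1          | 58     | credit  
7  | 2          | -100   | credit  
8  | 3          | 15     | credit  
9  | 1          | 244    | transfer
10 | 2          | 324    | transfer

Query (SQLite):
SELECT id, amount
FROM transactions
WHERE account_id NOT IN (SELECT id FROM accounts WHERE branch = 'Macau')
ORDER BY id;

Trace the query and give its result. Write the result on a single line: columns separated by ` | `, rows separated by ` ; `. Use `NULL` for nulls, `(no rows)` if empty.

1 | 268 ; 3 | -14 ; 5 | -146 ; 6 | 58 ; 8 | 15 ; 9 | 244

Inner query: accounts.id where branch = 'Macau'.
Outer: keep transactions rows whose account_id is not in that set.
Inner query → {2}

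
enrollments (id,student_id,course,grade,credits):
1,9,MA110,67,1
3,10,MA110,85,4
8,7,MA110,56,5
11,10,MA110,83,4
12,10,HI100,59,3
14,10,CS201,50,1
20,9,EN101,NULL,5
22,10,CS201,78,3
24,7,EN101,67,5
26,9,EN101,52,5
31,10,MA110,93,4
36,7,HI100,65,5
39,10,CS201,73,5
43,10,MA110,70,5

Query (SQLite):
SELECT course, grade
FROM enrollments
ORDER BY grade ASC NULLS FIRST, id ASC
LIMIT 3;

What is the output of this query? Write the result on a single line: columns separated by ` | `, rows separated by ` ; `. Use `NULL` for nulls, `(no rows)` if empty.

Sort by grade asc, tiebreak id asc: (NULL, id=20), (50, id=14), (52, id=26), (56, id=8), (59, id=12), (65, id=36) …. Take first 3.
NULLS FIRST: NULL grade rows go before all non-NULL rows (among themselves ordered by id asc).

EN101 | NULL ; CS201 | 50 ; EN101 | 52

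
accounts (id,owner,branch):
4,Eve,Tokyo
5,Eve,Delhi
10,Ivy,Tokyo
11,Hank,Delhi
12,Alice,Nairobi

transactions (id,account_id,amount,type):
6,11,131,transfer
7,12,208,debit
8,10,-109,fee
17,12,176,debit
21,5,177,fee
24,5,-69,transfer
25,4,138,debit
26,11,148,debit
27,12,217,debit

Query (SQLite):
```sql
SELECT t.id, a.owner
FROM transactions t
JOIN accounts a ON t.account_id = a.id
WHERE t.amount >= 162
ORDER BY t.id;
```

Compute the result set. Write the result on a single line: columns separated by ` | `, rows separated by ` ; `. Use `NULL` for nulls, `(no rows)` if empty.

Each transactions row matches the accounts row where account_id = accounts.id.
Then keep rows with t.amount >= 162.

7 | Alice ; 17 | Alice ; 21 | Eve ; 27 | Alice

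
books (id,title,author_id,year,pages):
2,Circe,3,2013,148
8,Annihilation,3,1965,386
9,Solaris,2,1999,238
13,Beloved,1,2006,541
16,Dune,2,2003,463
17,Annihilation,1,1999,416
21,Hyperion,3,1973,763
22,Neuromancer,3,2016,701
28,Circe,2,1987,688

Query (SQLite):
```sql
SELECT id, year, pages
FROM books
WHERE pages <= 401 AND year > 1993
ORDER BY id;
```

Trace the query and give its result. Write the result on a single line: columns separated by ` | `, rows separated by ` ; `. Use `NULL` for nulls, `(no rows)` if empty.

2 | 2013 | 148 ; 9 | 1999 | 238

pages <= 401: ids {2, 8, 9}
year > 1993: ids {2, 9, 13, 16, 17, 22}
Combine with AND.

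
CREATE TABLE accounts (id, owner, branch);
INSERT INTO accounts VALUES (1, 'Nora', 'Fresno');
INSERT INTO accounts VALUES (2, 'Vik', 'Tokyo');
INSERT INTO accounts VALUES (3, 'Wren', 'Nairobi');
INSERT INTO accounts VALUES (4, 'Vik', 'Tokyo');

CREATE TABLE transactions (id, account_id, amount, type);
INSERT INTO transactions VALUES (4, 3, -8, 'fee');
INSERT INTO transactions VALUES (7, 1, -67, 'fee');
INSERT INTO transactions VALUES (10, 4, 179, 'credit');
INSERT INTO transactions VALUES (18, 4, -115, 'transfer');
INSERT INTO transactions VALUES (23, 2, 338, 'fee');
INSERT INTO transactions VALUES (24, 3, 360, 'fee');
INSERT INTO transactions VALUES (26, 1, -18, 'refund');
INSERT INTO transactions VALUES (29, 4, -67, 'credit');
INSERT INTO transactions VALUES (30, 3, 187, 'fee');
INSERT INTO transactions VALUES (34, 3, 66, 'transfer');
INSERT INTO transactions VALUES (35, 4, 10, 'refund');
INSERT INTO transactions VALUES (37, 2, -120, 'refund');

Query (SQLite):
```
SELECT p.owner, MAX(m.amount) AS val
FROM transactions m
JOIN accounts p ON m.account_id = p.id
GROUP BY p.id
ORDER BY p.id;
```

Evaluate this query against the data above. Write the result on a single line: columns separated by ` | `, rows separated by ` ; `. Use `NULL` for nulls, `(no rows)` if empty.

Join each transactions row to its accounts via account_id.
Group joined rows by accounts.id; compute MAX(m.amount) per group.
  1: ids {7, 26} → MAX(m.amount)=-18
  2: ids {23, 37} → MAX(m.amount)=338
  3: ids {4, 24, 30, 34} → MAX(m.amount)=360
  4: ids {10, 18, 29, 35} → MAX(m.amount)=179

Nora | -18 ; Vik | 338 ; Wren | 360 ; Vik | 179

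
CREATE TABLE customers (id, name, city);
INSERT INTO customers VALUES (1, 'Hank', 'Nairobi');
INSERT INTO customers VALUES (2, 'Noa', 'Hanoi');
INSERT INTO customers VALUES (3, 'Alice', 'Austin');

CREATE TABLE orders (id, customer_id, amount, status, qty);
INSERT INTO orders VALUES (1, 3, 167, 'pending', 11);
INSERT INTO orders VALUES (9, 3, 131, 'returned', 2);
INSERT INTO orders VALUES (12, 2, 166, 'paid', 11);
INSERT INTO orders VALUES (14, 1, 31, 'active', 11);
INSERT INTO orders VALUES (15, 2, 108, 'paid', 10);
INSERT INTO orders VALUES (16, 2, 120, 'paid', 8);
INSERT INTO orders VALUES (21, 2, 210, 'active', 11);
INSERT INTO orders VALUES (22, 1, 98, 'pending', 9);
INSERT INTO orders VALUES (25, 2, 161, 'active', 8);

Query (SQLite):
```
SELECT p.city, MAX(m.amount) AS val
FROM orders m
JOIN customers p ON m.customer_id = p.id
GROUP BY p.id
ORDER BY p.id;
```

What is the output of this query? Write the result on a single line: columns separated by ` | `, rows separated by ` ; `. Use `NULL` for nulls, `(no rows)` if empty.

Join each orders row to its customers via customer_id.
Group joined rows by customers.id; compute MAX(m.amount) per group.
  1: ids {14, 22} → MAX(m.amount)=98
  2: ids {12, 15, 16, 21, 25} → MAX(m.amount)=210
  3: ids {1, 9} → MAX(m.amount)=167

Nairobi | 98 ; Hanoi | 210 ; Austin | 167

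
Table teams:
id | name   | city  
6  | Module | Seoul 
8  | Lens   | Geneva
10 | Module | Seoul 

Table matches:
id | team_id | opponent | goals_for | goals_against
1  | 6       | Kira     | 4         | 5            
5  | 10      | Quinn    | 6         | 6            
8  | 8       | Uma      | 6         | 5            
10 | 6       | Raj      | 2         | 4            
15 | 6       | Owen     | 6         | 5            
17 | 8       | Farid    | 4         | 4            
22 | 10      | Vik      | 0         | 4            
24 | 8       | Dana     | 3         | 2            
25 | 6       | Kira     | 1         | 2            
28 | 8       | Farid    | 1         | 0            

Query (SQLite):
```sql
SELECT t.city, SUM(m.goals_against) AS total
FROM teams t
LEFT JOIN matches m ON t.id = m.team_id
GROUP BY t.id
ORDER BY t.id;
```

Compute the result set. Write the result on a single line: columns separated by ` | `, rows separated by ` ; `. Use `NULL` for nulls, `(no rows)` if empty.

Seoul | 16 ; Geneva | 11 ; Seoul | 10

LEFT JOIN keeps every teams row; unmatched ones get NULL for matches columns.
Group by teams.id and compute SUM(m.goals_against). SUM over an all-NULL group is NULL.
  6: ids {1, 10, 15, 25} → SUM(m.goals_against)=16
  8: ids {8, 17, 24, 28} → SUM(m.goals_against)=11
  10: ids {5, 22} → SUM(m.goals_against)=10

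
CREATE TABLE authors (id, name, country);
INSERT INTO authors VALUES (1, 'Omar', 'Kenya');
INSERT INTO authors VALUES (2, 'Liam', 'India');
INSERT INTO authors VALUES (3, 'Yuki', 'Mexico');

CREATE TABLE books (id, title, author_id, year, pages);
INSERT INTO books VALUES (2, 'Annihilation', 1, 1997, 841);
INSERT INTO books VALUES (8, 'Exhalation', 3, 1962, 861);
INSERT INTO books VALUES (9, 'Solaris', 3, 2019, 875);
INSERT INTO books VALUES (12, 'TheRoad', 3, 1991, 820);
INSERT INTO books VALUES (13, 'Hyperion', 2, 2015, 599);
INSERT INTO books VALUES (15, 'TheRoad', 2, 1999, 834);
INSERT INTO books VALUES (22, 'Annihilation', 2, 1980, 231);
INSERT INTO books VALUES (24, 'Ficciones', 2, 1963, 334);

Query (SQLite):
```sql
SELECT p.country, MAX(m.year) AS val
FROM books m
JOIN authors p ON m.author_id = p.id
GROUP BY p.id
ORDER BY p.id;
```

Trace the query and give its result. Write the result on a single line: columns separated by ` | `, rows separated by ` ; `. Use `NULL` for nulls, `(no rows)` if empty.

Kenya | 1997 ; India | 2015 ; Mexico | 2019

Join each books row to its authors via author_id.
Group joined rows by authors.id; compute MAX(m.year) per group.
  1: ids {2} → MAX(m.year)=1997
  2: ids {13, 15, 22, 24} → MAX(m.year)=2015
  3: ids {8, 9, 12} → MAX(m.year)=2019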